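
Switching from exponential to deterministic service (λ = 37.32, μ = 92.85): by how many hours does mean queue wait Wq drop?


ρ = 37.32/92.85 = 0.4019
Wq(M/M/1) = ρ/(μ−λ) = 0.4019/55.53 = 0.007238 hr
Wq(M/D/1) = ρ/(2(μ−λ)) = 0.003619 hr
Savings = 0.007238 − 0.003619 = 0.003619 hr

Final: 0.003619 hr


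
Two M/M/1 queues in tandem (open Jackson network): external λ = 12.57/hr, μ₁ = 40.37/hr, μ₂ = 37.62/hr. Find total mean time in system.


Each node sees arrival rate λ = 12.57/hr (tandem ⇒ throughput preserved).
W₁ = 1/(μ₁−λ) = 1/(40.37−12.57) = 0.03597 hr
W₂ = 1/(μ₂−λ) = 1/(37.62−12.57) = 0.03992 hr
W_total = W₁ + W₂ = 0.03597 + 0.03992 = 0.07589 hr

Final: 0.07589 hr


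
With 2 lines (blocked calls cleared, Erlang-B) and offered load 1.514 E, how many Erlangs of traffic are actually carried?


B(2,1.514) = 0.313133 (Erlang-B)
Carried load = a(1 − B) = 1.514·(1 − 0.313133) = 1.514·0.686867 = 1.0399 E

Final: 1.0399 Erlangs


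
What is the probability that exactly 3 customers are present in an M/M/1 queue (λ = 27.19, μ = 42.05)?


ρ = 27.19/42.05 = 0.6466
P_n = (1−ρ)·ρ^n = (1 − 0.6466)·0.6466^3 = 0.3534·0.270352 = 0.095539

Final: 0.095539


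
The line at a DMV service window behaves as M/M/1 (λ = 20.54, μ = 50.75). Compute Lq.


ρ = 20.54/50.75 = 0.4047
Lq = ρ²/(1−ρ) = 0.1638/0.5953 = 0.2752

Final: 0.2752


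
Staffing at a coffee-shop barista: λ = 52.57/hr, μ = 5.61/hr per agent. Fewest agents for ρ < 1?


Stability requires cμ > λ ⇔ c > λ/μ.
λ/μ = 52.57/5.61 = 9.3708
Minimum integer c = ⌊9.3708⌋ + 1 = 10
Check: 10·5.61 = 56.10 > 52.57, while 9·5.61 = 50.49 ≤ 52.57

Final: 10 servers


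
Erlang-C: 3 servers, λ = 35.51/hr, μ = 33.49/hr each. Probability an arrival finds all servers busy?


a = λ/μ = 1.0603; ρ = a/3 = 0.3534
P₀ = 0.341327 (from M/M/c formula)
C(c,a) = [a^c/(c!(1−ρ))]·P₀ = [1.19208/(6·0.6466)]·0.341327
= 0.30729·0.341327 = 0.104886

Final: 0.104886


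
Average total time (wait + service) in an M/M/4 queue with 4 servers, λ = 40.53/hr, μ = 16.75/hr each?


a = 2.4197; ρ = 0.6049; P₀ = 0.081144
Lq = P₀·a^c·ρ/(c!(1−ρ)²) = 0.44920
Wq = Lq/λ = 0.44920/40.53 = 0.01108 hr
W = Wq + 1/μ = 0.01108 + 0.05970 = 0.07078 hr

Final: 0.07078 hr


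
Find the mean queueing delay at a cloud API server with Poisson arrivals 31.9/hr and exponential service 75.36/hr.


ρ = 31.9/75.36 = 0.4233
Wq = ρ/(μ−λ) = 0.4233/(75.36 − 31.9) = 0.4233/43.46 = 0.009740 hr

Final: 0.009740 hr


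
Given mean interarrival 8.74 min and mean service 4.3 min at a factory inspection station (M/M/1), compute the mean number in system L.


λ = 60/8.74 = 6.8650 /hr
μ = 60/4.3 = 13.9535 /hr
ρ = λ/μ = 6.8650/13.9535 = 0.4920
L = ρ/(1−ρ) = 0.4920/0.5080 = 0.9685

Final: 0.9685


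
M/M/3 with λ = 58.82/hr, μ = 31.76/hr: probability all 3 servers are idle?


a = λ/μ = 58.82/31.76 = 1.8520; ρ = a/c = 0.6173
Σ_{k=0}^{2} a^k/k! (terms k=0..2) = 1.00000 + 1.85202 + 1.71498 = 4.56700
Tail: a^3/(3!(1−ρ)) = 6.35234/(6·0.3827) = 2.76673
P₀ = 1/(4.56700 + 2.76673) = 1/7.33373 = 0.136356

Final: 0.136356


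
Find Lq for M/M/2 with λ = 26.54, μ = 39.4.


a = λ/μ = 0.6736; ρ = a/2 = 0.3368
P₀ = 0.496108
Lq = P₀·a^c·ρ / (c!·(1−ρ)²) = 0.496108·0.45374·0.3368/(2·0.43983)
= 0.08619

Final: 0.08619


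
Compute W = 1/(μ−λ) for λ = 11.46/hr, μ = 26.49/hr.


W = 1/(μ−λ) = 1/(26.49 − 11.46) = 1/15.03 = 0.06653 hr

Final: 0.06653 hr


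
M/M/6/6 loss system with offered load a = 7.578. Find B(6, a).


B(c,a) = (a^c/c!) / Σ_{k=0}^{c} a^k/k!
a^6/6! = 263.023837
Σ terms (k=0..6): 1.00000 + 7.57800 + 28.71304 + 72.52914 + 137.40646 + 208.25324 + 263.02384 = 718.503723
B = 263.023837/718.503723 = 0.366072

Final: 0.366072


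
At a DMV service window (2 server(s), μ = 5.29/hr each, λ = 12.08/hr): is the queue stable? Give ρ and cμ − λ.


Total capacity cμ = 2·5.29 = 10.58/hr
ρ = λ/(cμ) = 12.08/10.58 = 1.1418
Stable ⇔ ρ < 1: NO
Spare capacity = cμ − λ = 10.58 − 12.08 = -1.50/hr

Final: ρ = 1.1418; unstable; margin = -1.50/hr


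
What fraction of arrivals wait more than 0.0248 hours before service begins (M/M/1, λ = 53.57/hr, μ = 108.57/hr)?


ρ = 53.57/108.57 = 0.4934
P(Wq > t) = ρ·e^{−(μ−λ)t} = 0.4934·e^{−1.3640}
= 0.4934·0.255636 = 0.126135

Final: 0.126135


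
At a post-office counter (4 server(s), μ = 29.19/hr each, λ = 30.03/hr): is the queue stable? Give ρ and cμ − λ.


Total capacity cμ = 4·29.19 = 116.76/hr
ρ = λ/(cμ) = 30.03/116.76 = 0.2572
Stable ⇔ ρ < 1: YES
Spare capacity = cμ − λ = 116.76 − 30.03 = 86.73/hr

Final: ρ = 0.2572; stable; margin = 86.73/hr


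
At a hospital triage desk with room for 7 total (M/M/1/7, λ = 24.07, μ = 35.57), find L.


ρ = 24.07/35.57 = 0.6767
L = ρ[1 − (K+1)ρ^K + Kρ^(K+1)] / [(1−ρ)(1−ρ^(K+1))]
Numerator: 0.6767·(1 − 8·0.064975 + 7·0.043968) = 0.533220
Denominator: (0.3233)·(0.956032) = 0.309091
L = 0.533220/0.309091 = 1.7251

Final: 1.7251


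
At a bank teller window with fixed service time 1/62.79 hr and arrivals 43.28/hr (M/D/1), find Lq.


ρ = 43.28/62.79 = 0.6893
M/D/1: Lq = ρ²/(2(1−ρ)) = 0.4751/(2·0.3107) = 0.76453

Final: 0.76453


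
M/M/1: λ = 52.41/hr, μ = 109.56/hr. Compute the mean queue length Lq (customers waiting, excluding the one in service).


ρ = 52.41/109.56 = 0.4784
Lq = ρ²/(1−ρ) = 0.2288/0.5216 = 0.4387

Final: 0.4387


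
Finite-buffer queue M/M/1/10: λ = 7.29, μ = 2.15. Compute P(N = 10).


ρ = λ/μ = 7.29/2.15 = 3.3907
P_K = (1−ρ)ρ^K/(1−ρ^(K+1)) = (-2.3907·200858.716883)/(1 − 681051.184221)
= -480192.467338/-681050.184221 = 0.705076

Final: 0.705076


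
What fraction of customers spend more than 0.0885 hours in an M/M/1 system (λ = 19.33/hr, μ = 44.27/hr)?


W ~ Exponential(μ−λ) for M/M/1.
μ − λ = 44.27 − 19.33 = 24.9400
P(W > t) = e^{−(μ−λ)t} = e^{−2.2072} = 0.110009

Final: 0.110009


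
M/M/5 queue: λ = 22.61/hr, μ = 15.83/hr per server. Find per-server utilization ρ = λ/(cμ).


ρ = λ/(cμ) = 22.61/(5·15.83) = 22.61/79.15 = 0.2857

Final: 0.2857


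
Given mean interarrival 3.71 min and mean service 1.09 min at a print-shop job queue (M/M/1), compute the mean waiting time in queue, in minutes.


λ = 60/3.71 = 16.1725 /hr
μ = 60/1.09 = 55.0459 /hr
ρ = λ/μ = 16.1725/55.0459 = 0.2938
Wq = ρ/(μ−λ) = 0.2938/(55.0459−16.1725) = 0.007558 hr
In minutes: 0.007558·60 = 0.4535 min

Final: 0.4535 min


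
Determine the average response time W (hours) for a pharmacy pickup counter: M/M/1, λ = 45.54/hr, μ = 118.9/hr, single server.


W = 1/(μ−λ) = 1/(118.9 − 45.54) = 1/73.36 = 0.01363 hr

Final: 0.01363 hr


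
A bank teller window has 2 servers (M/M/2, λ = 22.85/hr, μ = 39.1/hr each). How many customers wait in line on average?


a = λ/μ = 0.5844; ρ = a/2 = 0.2922
P₀ = 0.547749
Lq = P₀·a^c·ρ / (c!·(1−ρ)²) = 0.547749·0.34152·0.2922/(2·0.50098)
= 0.05455

Final: 0.05455


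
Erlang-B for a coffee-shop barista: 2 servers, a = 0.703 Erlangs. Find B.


B(c,a) = (a^c/c!) / Σ_{k=0}^{c} a^k/k!
a^2/2! = 0.247104
Σ terms (k=0..2): 1.00000 + 0.70300 + 0.24710 = 1.950104
B = 0.247104/1.950104 = 0.126713

Final: 0.126713


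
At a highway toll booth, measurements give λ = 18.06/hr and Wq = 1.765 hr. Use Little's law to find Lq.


Lq = λWq = 18.06·1.765 = 31.8759

Final: 31.8759


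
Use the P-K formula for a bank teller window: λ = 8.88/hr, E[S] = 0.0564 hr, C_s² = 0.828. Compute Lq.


ρ = λ·E[S] = 8.88·0.0564 = 0.5008
Lq = ρ²(1+C_s²)/(2(1−ρ)) = 0.2508·(1+0.828)/(2·0.4992)
= 0.2508·1.8280/0.9983 = 0.45929

Final: 0.45929


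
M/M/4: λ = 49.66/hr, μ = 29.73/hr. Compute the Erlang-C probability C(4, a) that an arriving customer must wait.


a = λ/μ = 1.6704; ρ = a/4 = 0.4176
P₀ = 0.185215 (from M/M/c formula)
C(c,a) = [a^c/(c!(1−ρ))]·P₀ = [7.78480/(24·0.5824)]·0.185215
= 0.55694·0.185215 = 0.103154

Final: 0.103154


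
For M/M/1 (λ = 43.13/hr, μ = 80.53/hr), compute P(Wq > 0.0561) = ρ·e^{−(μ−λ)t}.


ρ = 43.13/80.53 = 0.5356
P(Wq > t) = ρ·e^{−(μ−λ)t} = 0.5356·e^{−2.0981}
= 0.5356·0.122684 = 0.065707

Final: 0.065707


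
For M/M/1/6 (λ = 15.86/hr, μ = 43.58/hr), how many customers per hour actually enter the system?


ρ = 0.3639; P_K = (1−ρ)ρ^6/(1−ρ^7) = 0.001479
λ_eff = λ(1 − P_K) = 15.86·(1 − 0.001479) = 15.86·0.998521 = 15.8365 /hr

Final: 15.8365 /hr


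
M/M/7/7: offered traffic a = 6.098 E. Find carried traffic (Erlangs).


B(7,6.098) = 0.191427 (Erlang-B)
Carried load = a(1 − B) = 6.098·(1 − 0.191427) = 6.098·0.808573 = 4.9307 E

Final: 4.9307 Erlangs


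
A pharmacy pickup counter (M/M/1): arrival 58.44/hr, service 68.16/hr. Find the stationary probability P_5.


ρ = 58.44/68.16 = 0.8574
P_n = (1−ρ)·ρ^n = (1 − 0.8574)·0.8574^5 = 0.1426·0.463344 = 0.066075

Final: 0.066075


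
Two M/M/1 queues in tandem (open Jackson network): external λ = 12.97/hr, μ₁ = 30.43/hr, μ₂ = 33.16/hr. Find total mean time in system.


Each node sees arrival rate λ = 12.97/hr (tandem ⇒ throughput preserved).
W₁ = 1/(μ₁−λ) = 1/(30.43−12.97) = 0.05727 hr
W₂ = 1/(μ₂−λ) = 1/(33.16−12.97) = 0.04953 hr
W_total = W₁ + W₂ = 0.05727 + 0.04953 = 0.10680 hr

Final: 0.10680 hr


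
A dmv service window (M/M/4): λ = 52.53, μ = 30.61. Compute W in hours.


a = 1.7161; ρ = 0.4290; P₀ = 0.176558
Lq = P₀·a^c·ρ/(c!(1−ρ)²) = 0.08397
Wq = Lq/λ = 0.08397/52.53 = 0.001598 hr
W = Wq + 1/μ = 0.001598 + 0.03267 = 0.03427 hr

Final: 0.03427 hr


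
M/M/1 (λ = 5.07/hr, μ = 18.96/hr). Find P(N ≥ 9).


ρ = 5.07/18.96 = 0.2674
P(N ≥ n) = ρ^n = 0.2674^9 = 0.000006991

Final: 0.000006991


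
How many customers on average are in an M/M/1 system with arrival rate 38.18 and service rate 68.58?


ρ = λ/μ = 38.18/68.58 = 0.5567
L = ρ/(1−ρ) = 0.5567/(1 − 0.5567) = 0.5567/0.4433 = 1.2559

Final: 1.2559


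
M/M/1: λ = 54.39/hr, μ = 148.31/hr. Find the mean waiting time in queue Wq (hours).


ρ = 54.39/148.31 = 0.3667
Wq = ρ/(μ−λ) = 0.3667/(148.31 − 54.39) = 0.3667/93.92 = 0.003905 hr

Final: 0.003905 hr


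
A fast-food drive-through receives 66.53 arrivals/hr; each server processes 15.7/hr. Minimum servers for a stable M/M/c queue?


Stability requires cμ > λ ⇔ c > λ/μ.
λ/μ = 66.53/15.7 = 4.2376
Minimum integer c = ⌊4.2376⌋ + 1 = 5
Check: 5·15.7 = 78.50 > 66.53, while 4·15.7 = 62.80 ≤ 66.53

Final: 5 servers


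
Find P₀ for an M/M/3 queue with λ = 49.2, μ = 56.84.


a = λ/μ = 49.2/56.84 = 0.8656; ρ = a/c = 0.2885
Σ_{k=0}^{2} a^k/k! (terms k=0..2) = 1.00000 + 0.86559 + 0.37462 = 2.24021
Tail: a^3/(3!(1−ρ)) = 0.64853/(6·0.7115) = 0.15192
P₀ = 1/(2.24021 + 0.15192) = 1/2.39213 = 0.418037

Final: 0.418037


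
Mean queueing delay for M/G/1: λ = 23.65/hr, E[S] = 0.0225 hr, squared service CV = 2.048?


ρ = λ·E[S] = 23.65·0.0225 = 0.5321
E[S²] = E[S]²(1+C_s²) = 0.0225²·(1+2.048) = 0.001543
Wq = λ·E[S²]/(2(1−ρ)) = 23.65·0.001543/(2·0.4679) = 0.03900 hr

Final: 0.03900 hr


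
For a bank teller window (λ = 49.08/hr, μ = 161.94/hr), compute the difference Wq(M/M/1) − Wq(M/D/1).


ρ = 49.08/161.94 = 0.3031
Wq(M/M/1) = ρ/(μ−λ) = 0.3031/112.86 = 0.002685 hr
Wq(M/D/1) = ρ/(2(μ−λ)) = 0.001343 hr
Savings = 0.002685 − 0.001343 = 0.001343 hr

Final: 0.001343 hr


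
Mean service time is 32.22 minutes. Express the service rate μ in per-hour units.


μ = 1/(service time) in consistent units.
1 hour = 60 min, so μ = 60/32.22 = 1.8622 per hour

Final: 1.8622 /hr


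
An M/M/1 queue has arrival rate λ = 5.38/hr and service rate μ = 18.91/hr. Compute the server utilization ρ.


ρ = λ/μ = 5.38/18.91 = 0.2845

Final: 0.2845


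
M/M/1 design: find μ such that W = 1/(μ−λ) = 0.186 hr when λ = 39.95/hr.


W = 1/(μ−λ) ⇒ μ − λ = 1/W = 1/0.186 = 5.3763
μ = λ + 1/W = 39.95 + 5.3763 = 45.3263 per hr

Final: 45.3263 /hr


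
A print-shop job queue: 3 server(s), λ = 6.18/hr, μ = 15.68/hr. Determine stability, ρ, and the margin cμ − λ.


Total capacity cμ = 3·15.68 = 47.04/hr
ρ = λ/(cμ) = 6.18/47.04 = 0.1314
Stable ⇔ ρ < 1: YES
Spare capacity = cμ − λ = 47.04 − 6.18 = 40.86/hr

Final: ρ = 0.1314; stable; margin = 40.86/hr


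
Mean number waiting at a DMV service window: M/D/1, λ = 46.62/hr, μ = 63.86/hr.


ρ = 46.62/63.86 = 0.7300
M/D/1: Lq = ρ²/(2(1−ρ)) = 0.5330/(2·0.2700) = 0.98707

Final: 0.98707


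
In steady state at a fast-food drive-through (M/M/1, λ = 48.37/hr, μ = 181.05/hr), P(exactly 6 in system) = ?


ρ = 48.37/181.05 = 0.2672
P_n = (1−ρ)·ρ^n = (1 − 0.2672)·0.2672^6 = 0.7328·0.0003636 = 0.0002665

Final: 0.0002665


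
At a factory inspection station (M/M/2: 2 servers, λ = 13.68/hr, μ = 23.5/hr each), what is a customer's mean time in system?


a = 0.5821; ρ = 0.2911; P₀ = 0.549110
Lq = P₀·a^c·ρ/(c!(1−ρ)²) = 0.05388
Wq = Lq/λ = 0.05388/13.68 = 0.003939 hr
W = Wq + 1/μ = 0.003939 + 0.04255 = 0.04649 hr

Final: 0.04649 hr


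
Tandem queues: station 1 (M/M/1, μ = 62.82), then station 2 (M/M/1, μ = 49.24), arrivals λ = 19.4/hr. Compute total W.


Each node sees arrival rate λ = 19.4/hr (tandem ⇒ throughput preserved).
W₁ = 1/(μ₁−λ) = 1/(62.82−19.4) = 0.02303 hr
W₂ = 1/(μ₂−λ) = 1/(49.24−19.4) = 0.03351 hr
W_total = W₁ + W₂ = 0.02303 + 0.03351 = 0.05654 hr

Final: 0.05654 hr


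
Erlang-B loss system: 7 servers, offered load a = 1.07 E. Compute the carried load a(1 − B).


B(7,1.07) = 0.0001093 (Erlang-B)
Carried load = a(1 − B) = 1.07·(1 − 0.0001093) = 1.07·0.999891 = 1.0699 E

Final: 1.0699 Erlangs


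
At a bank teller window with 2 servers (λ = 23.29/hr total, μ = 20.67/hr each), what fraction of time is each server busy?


ρ = λ/(cμ) = 23.29/(2·20.67) = 23.29/41.34 = 0.5634

Final: 0.5634


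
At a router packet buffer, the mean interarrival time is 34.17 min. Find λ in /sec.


λ = 1/(interarrival time) in consistent units.
1 second = 0.0166667 min, so λ = 0.0166667/34.17 = 0.0004878 per second

Final: 0.0004878 /sec


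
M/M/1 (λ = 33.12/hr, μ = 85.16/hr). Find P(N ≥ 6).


ρ = 33.12/85.16 = 0.3889
P(N ≥ n) = ρ^n = 0.3889^6 = 0.003460

Final: 0.003460


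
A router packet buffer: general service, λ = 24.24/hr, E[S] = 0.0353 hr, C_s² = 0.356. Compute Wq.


ρ = λ·E[S] = 24.24·0.0353 = 0.8557
E[S²] = E[S]²(1+C_s²) = 0.0353²·(1+0.356) = 0.001690
Wq = λ·E[S²]/(2(1−ρ)) = 24.24·0.001690/(2·0.1443) = 0.14189 hr

Final: 0.14189 hr


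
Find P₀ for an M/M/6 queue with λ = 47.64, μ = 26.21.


a = λ/μ = 47.64/26.21 = 1.8176; ρ = a/c = 0.3029
Σ_{k=0}^{5} a^k/k! (terms k=0..5) = 1.00000 + 1.81763 + 1.65188 + 1.00084 + 0.45479 + 0.16533 = 6.09046
Tail: a^6/(6!(1−ρ)) = 36.06022/(720·0.6971) = 0.07185
P₀ = 1/(6.09046 + 0.07185) = 1/6.16231 = 0.162277

Final: 0.162277


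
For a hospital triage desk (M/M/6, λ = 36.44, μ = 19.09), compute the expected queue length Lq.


a = λ/μ = 1.9089; ρ = a/6 = 0.3181
P₀ = 0.148085
Lq = P₀·a^c·ρ / (c!·(1−ρ)²) = 0.148085·48.37652·0.3181/(720·0.46493)
= 0.006808

Final: 0.006808


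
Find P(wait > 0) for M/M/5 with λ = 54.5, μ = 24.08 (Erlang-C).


a = λ/μ = 2.2633; ρ = a/5 = 0.4527
P₀ = 0.102519 (from M/M/c formula)
C(c,a) = [a^c/(c!(1−ρ))]·P₀ = [59.38819/(120·0.5473)]·0.102519
= 0.90419·0.102519 = 0.092696

Final: 0.092696


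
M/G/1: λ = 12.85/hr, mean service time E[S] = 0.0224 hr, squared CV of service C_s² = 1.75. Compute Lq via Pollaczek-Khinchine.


ρ = λ·E[S] = 12.85·0.0224 = 0.2878
Lq = ρ²(1+C_s²)/(2(1−ρ)) = 0.08285·(1+1.75)/(2·0.7122)
= 0.08285·2.7500/1.4243 = 0.15997

Final: 0.15997


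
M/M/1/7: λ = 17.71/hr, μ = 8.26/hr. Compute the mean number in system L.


ρ = 17.71/8.26 = 2.1441
L = ρ[1 − (K+1)ρ^K + Kρ^(K+1)] / [(1−ρ)(1−ρ^(K+1))]
Numerator: 2.1441·(1 − 8·208.290565 + 7·446.589092) = 3132.052364
Denominator: (-1.1441)·(-445.589092) = 509.784130
L = 3132.052364/509.784130 = 6.1439

Final: 6.1439


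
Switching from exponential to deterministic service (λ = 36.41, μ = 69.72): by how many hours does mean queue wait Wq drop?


ρ = 36.41/69.72 = 0.5222
Wq(M/M/1) = ρ/(μ−λ) = 0.5222/33.31 = 0.01568 hr
Wq(M/D/1) = ρ/(2(μ−λ)) = 0.007839 hr
Savings = 0.01568 − 0.007839 = 0.007839 hr

Final: 0.007839 hr


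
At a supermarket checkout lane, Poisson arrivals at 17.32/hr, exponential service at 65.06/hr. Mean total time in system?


W = 1/(μ−λ) = 1/(65.06 − 17.32) = 1/47.74 = 0.02095 hr

Final: 0.02095 hr


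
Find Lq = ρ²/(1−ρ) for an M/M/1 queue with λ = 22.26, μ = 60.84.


ρ = 22.26/60.84 = 0.3659
Lq = ρ²/(1−ρ) = 0.1339/0.6341 = 0.2111

Final: 0.2111


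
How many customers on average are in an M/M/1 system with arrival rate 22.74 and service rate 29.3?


ρ = λ/μ = 22.74/29.3 = 0.7761
L = ρ/(1−ρ) = 0.7761/(1 − 0.7761) = 0.7761/0.2239 = 3.4665

Final: 3.4665


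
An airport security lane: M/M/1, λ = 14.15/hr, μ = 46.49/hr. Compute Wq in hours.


ρ = 14.15/46.49 = 0.3044
Wq = ρ/(μ−λ) = 0.3044/(46.49 − 14.15) = 0.3044/32.34 = 0.009411 hr

Final: 0.009411 hr


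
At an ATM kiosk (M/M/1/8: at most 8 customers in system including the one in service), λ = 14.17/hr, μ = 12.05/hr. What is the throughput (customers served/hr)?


ρ = 1.1759; P_K = (1−ρ)ρ^8/(1−ρ^9) = 0.194952
λ_eff = λ(1 − P_K) = 14.17·(1 − 0.194952) = 14.17·0.805048 = 11.4075 /hr

Final: 11.4075 /hr


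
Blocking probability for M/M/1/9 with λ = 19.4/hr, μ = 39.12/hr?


ρ = λ/μ = 19.4/39.12 = 0.4959
P_K = (1−ρ)ρ^K/(1−ρ^(K+1)) = (0.5041·0.001814)/(1 − 0.0008996)
= 0.0009144/0.999100 = 0.0009152

Final: 0.0009152


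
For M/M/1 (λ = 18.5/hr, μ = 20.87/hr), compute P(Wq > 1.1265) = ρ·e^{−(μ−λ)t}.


ρ = 18.5/20.87 = 0.8864
P(Wq > t) = ρ·e^{−(μ−λ)t} = 0.8864·e^{−2.6698}
= 0.8864·0.069266 = 0.061400

Final: 0.061400


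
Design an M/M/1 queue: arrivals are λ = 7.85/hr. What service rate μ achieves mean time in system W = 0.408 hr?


W = 1/(μ−λ) ⇒ μ − λ = 1/W = 1/0.408 = 2.4510
μ = λ + 1/W = 7.85 + 2.4510 = 10.3010 per hr

Final: 10.3010 /hr


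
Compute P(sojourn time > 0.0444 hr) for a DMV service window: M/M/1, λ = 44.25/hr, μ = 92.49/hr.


W ~ Exponential(μ−λ) for M/M/1.
μ − λ = 92.49 − 44.25 = 48.2400
P(W > t) = e^{−(μ−λ)t} = e^{−2.1419} = 0.117437

Final: 0.117437


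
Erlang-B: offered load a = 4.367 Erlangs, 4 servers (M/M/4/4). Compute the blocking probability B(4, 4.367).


B(c,a) = (a^c/c!) / Σ_{k=0}^{c} a^k/k!
a^4/4! = 15.153799
Σ terms (k=0..4): 1.00000 + 4.36700 + 9.53534 + 13.88028 + 15.15380 = 43.936427
B = 15.153799/43.936427 = 0.344903

Final: 0.344903


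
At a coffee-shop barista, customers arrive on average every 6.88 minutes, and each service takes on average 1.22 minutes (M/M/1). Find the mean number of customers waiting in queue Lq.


λ = 60/6.88 = 8.7209 /hr
μ = 60/1.22 = 49.1803 /hr
ρ = λ/μ = 8.7209/49.1803 = 0.1773
Lq = ρ²/(1−ρ) = 0.03144/0.8227 = 0.03822

Final: 0.03822


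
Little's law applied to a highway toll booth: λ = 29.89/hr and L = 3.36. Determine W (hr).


W = L/λ = 3.36/29.89 = 0.1124 hr

Final: 0.1124 hr


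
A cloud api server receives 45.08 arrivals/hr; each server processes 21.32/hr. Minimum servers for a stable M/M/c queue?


Stability requires cμ > λ ⇔ c > λ/μ.
λ/μ = 45.08/21.32 = 2.1144
Minimum integer c = ⌊2.1144⌋ + 1 = 3
Check: 3·21.32 = 63.96 > 45.08, while 2·21.32 = 42.64 ≤ 45.08

Final: 3 servers


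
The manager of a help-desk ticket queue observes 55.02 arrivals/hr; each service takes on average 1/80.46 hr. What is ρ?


ρ = λ/μ = 55.02/80.46 = 0.6838

Final: 0.6838


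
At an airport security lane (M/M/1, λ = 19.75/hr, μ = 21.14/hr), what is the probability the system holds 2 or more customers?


ρ = 19.75/21.14 = 0.9342
P(N ≥ n) = ρ^n = 0.9342^2 = 0.872819

Final: 0.872819


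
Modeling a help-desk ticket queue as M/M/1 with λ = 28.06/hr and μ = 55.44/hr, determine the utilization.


ρ = λ/μ = 28.06/55.44 = 0.5061

Final: 0.5061


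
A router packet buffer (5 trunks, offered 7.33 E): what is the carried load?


B(5,7.33) = 0.443664 (Erlang-B)
Carried load = a(1 − B) = 7.33·(1 − 0.443664) = 7.33·0.556336 = 4.0779 E

Final: 4.0779 Erlangs


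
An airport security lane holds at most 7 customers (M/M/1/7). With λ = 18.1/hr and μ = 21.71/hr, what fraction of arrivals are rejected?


ρ = λ/μ = 18.1/21.71 = 0.8337
P_K = (1−ρ)ρ^K/(1−ρ^(K+1)) = (0.1663·0.279983)/(1 − 0.233426)
= 0.046556/0.766574 = 0.060733

Final: 0.060733


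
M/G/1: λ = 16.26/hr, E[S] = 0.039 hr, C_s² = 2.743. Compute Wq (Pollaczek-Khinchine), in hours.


ρ = λ·E[S] = 16.26·0.039 = 0.6341
E[S²] = E[S]²(1+C_s²) = 0.039²·(1+2.743) = 0.005693
Wq = λ·E[S²]/(2(1−ρ)) = 16.26·0.005693/(2·0.3659) = 0.12651 hr

Final: 0.12651 hr


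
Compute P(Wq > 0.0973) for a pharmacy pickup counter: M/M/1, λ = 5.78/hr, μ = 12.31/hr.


ρ = 5.78/12.31 = 0.4695
P(Wq > t) = ρ·e^{−(μ−λ)t} = 0.4695·e^{−0.6354}
= 0.4695·0.529740 = 0.248732

Final: 0.248732


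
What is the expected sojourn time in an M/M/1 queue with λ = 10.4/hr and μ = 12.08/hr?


W = 1/(μ−λ) = 1/(12.08 − 10.4) = 1/1.68 = 0.5952 hr

Final: 0.5952 hr


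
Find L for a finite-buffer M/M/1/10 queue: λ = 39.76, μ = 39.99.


ρ = 39.76/39.99 = 0.9942
L = ρ[1 − (K+1)ρ^K + Kρ^(K+1)] / [(1−ρ)(1−ρ^(K+1))]
Numerator: 0.9942·(1 − 11·0.943952 + 10·0.938522) = 0.001748
Denominator: (0.005751)·(0.061478) = 0.0003536
L = 0.001748/0.0003536 = 4.9423

Final: 4.9423


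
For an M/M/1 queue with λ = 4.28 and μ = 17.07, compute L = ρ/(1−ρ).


ρ = λ/μ = 4.28/17.07 = 0.2507
L = ρ/(1−ρ) = 0.2507/(1 − 0.2507) = 0.2507/0.7493 = 0.3346

Final: 0.3346


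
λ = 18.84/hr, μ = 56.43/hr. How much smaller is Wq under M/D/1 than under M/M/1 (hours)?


ρ = 18.84/56.43 = 0.3339
Wq(M/M/1) = ρ/(μ−λ) = 0.3339/37.59 = 0.008882 hr
Wq(M/D/1) = ρ/(2(μ−λ)) = 0.004441 hr
Savings = 0.008882 − 0.004441 = 0.004441 hr

Final: 0.004441 hr


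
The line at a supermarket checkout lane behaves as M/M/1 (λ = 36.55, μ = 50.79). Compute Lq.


ρ = 36.55/50.79 = 0.7196
Lq = ρ²/(1−ρ) = 0.5179/0.2804 = 1.8471

Final: 1.8471


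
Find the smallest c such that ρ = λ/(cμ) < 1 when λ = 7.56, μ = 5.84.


Stability requires cμ > λ ⇔ c > λ/μ.
λ/μ = 7.56/5.84 = 1.2945
Minimum integer c = ⌊1.2945⌋ + 1 = 2
Check: 2·5.84 = 11.68 > 7.56, while 1·5.84 = 5.84 ≤ 7.56

Final: 2 servers


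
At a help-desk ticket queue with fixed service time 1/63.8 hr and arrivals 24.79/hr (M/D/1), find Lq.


ρ = 24.79/63.8 = 0.3886
M/D/1: Lq = ρ²/(2(1−ρ)) = 0.1510/(2·0.6114) = 0.12346

Final: 0.12346


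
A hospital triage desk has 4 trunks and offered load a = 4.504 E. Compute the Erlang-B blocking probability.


B(c,a) = (a^c/c!) / Σ_{k=0}^{c} a^k/k!
a^4/4! = 17.146769
Σ terms (k=0..4): 1.00000 + 4.50400 + 10.14301 + 15.22804 + 17.14677 = 48.021813
B = 17.146769/48.021813 = 0.357062

Final: 0.357062


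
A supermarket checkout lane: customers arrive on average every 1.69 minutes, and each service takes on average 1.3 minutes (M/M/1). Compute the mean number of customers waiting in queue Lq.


λ = 60/1.69 = 35.5030 /hr
μ = 60/1.3 = 46.1538 /hr
ρ = λ/μ = 35.5030/46.1538 = 0.7692
Lq = ρ²/(1−ρ) = 0.5917/0.2308 = 2.5641

Final: 2.5641


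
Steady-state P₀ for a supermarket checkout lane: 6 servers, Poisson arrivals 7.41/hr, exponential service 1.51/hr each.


a = λ/μ = 7.41/1.51 = 4.9073; ρ = a/c = 0.8179
Σ_{k=0}^{5} a^k/k! (terms k=0..5) = 1.00000 + 4.90728 + 12.04072 + 19.69575 + 24.16316 + 23.71511 = 85.52203
Tail: a^6/(6!(1−ρ)) = 13965.21300/(720·0.1821) = 106.50238
P₀ = 1/(85.52203 + 106.50238) = 1/192.02441 = 0.005208

Final: 0.005208


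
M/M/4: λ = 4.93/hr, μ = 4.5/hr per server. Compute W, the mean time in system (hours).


a = 1.0956; ρ = 0.2739; P₀ = 0.333612
Lq = P₀·a^c·ρ/(c!(1−ρ)²) = 0.01040
Wq = Lq/λ = 0.01040/4.93 = 0.002110 hr
W = Wq + 1/μ = 0.002110 + 0.22222 = 0.22433 hr

Final: 0.22433 hr


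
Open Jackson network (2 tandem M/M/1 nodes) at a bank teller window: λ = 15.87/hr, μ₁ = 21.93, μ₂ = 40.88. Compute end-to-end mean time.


Each node sees arrival rate λ = 15.87/hr (tandem ⇒ throughput preserved).
W₁ = 1/(μ₁−λ) = 1/(21.93−15.87) = 0.16502 hr
W₂ = 1/(μ₂−λ) = 1/(40.88−15.87) = 0.03998 hr
W_total = W₁ + W₂ = 0.16502 + 0.03998 = 0.20500 hr

Final: 0.20500 hr


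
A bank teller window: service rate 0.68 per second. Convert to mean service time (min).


Mean service time = 1/μ = 1/0.68 second = 1.47059 second
In minutes: 1.47059 × 0.0166667 = 0.02451 min

Final: 0.02451 min


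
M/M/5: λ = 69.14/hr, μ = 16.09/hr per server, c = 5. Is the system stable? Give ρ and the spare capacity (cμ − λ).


Total capacity cμ = 5·16.09 = 80.45/hr
ρ = λ/(cμ) = 69.14/80.45 = 0.8594
Stable ⇔ ρ < 1: YES
Spare capacity = cμ − λ = 80.45 − 69.14 = 11.31/hr

Final: ρ = 0.8594; stable; margin = 11.31/hr


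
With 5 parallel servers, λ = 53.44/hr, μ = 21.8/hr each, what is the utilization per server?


ρ = λ/(cμ) = 53.44/(5·21.8) = 53.44/109.00 = 0.4903

Final: 0.4903


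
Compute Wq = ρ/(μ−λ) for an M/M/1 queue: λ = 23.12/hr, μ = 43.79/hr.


ρ = 23.12/43.79 = 0.5280
Wq = ρ/(μ−λ) = 0.5280/(43.79 − 23.12) = 0.5280/20.67 = 0.02554 hr

Final: 0.02554 hr


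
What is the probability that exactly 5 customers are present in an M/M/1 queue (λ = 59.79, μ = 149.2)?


ρ = 59.79/149.2 = 0.4007
P_n = (1−ρ)·ρ^n = (1 − 0.4007)·0.4007^5 = 0.5993·0.010335 = 0.006193

Final: 0.006193


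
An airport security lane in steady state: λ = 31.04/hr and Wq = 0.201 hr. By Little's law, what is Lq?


Lq = λWq = 31.04·0.201 = 6.2390

Final: 6.2390


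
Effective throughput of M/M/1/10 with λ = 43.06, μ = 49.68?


ρ = 0.8667; P_K = (1−ρ)ρ^10/(1−ρ^11) = 0.040230
λ_eff = λ(1 − P_K) = 43.06·(1 − 0.040230) = 43.06·0.959770 = 41.3277 /hr

Final: 41.3277 /hr


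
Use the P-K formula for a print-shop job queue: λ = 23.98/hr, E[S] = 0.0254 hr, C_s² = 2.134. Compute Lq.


ρ = λ·E[S] = 23.98·0.0254 = 0.6091
Lq = ρ²(1+C_s²)/(2(1−ρ)) = 0.3710·(1+2.134)/(2·0.3909)
= 0.3710·3.1340/0.7818 = 1.48717

Final: 1.48717


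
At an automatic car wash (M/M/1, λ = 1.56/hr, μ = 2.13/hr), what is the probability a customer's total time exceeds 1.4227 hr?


W ~ Exponential(μ−λ) for M/M/1.
μ − λ = 2.13 − 1.56 = 0.5700
P(W > t) = e^{−(μ−λ)t} = e^{−0.8109} = 0.444441

Final: 0.444441


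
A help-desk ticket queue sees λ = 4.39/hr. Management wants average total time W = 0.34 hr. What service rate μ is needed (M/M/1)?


W = 1/(μ−λ) ⇒ μ − λ = 1/W = 1/0.34 = 2.9412
μ = λ + 1/W = 4.39 + 2.9412 = 7.3312 per hr

Final: 7.3312 /hr


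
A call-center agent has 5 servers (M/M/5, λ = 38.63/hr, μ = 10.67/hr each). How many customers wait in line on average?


a = λ/μ = 3.6204; ρ = a/5 = 0.7241
P₀ = 0.022208
Lq = P₀·a^c·ρ / (c!·(1−ρ)²) = 0.022208·622.01584·0.7241/(120·0.07613)
= 1.09490

Final: 1.09490


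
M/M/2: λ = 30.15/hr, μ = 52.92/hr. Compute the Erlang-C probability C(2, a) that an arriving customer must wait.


a = λ/μ = 0.5697; ρ = a/2 = 0.2849
P₀ = 0.556585 (from M/M/c formula)
C(c,a) = [a^c/(c!(1−ρ))]·P₀ = [0.32459/(2·0.7151)]·0.556585
= 0.22694·0.556585 = 0.126313

Final: 0.126313


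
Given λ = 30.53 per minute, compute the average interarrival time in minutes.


Mean interarrival time = 1/λ = 1/30.53 minute = 0.03275 minute
In minutes: 0.03275 × 1 = 0.03275 min

Final: 0.03275 min


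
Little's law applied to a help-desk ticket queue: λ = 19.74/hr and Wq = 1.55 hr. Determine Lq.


Lq = λWq = 19.74·1.55 = 30.5970

Final: 30.5970


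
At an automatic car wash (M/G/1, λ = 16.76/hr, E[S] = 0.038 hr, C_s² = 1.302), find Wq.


ρ = λ·E[S] = 16.76·0.038 = 0.6369
E[S²] = E[S]²(1+C_s²) = 0.038²·(1+1.302) = 0.003324
Wq = λ·E[S²]/(2(1−ρ)) = 16.76·0.003324/(2·0.3631) = 0.07671 hr

Final: 0.07671 hr


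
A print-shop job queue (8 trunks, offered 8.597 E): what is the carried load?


B(8,8.597) = 0.268052 (Erlang-B)
Carried load = a(1 − B) = 8.597·(1 − 0.268052) = 8.597·0.731948 = 6.2926 E

Final: 6.2926 Erlangs


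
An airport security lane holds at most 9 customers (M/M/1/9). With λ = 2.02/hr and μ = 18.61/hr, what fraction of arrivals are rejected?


ρ = λ/μ = 2.02/18.61 = 0.1085
P_K = (1−ρ)ρ^K/(1−ρ^(K+1)) = (0.8915·0.000000002091)/(1 − 2.270e-10)
= 0.000000001864/1.000000 = 0.000000001864

Final: 0.000000001864


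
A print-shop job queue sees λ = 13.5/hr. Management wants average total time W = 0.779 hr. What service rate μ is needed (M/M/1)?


W = 1/(μ−λ) ⇒ μ − λ = 1/W = 1/0.779 = 1.2837
μ = λ + 1/W = 13.5 + 1.2837 = 14.7837 per hr

Final: 14.7837 /hr


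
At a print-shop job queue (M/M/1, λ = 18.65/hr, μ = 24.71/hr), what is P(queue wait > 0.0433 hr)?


ρ = 18.65/24.71 = 0.7548
P(Wq > t) = ρ·e^{−(μ−λ)t} = 0.7548·e^{−0.2624}
= 0.7548·0.769205 = 0.580561

Final: 0.580561


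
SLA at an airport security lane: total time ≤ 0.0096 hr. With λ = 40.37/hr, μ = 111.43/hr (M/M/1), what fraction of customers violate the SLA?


W ~ Exponential(μ−λ) for M/M/1.
μ − λ = 111.43 − 40.37 = 71.0600
P(W > t) = e^{−(μ−λ)t} = e^{−0.6822} = 0.505516

Final: 0.505516


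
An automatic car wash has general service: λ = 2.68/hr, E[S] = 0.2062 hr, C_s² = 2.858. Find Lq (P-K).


ρ = λ·E[S] = 2.68·0.2062 = 0.5526
Lq = ρ²(1+C_s²)/(2(1−ρ)) = 0.3054·(1+2.858)/(2·0.4474)
= 0.3054·3.8580/0.8948 = 1.31674

Final: 1.31674


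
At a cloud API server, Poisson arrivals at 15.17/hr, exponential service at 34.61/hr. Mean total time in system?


W = 1/(μ−λ) = 1/(34.61 − 15.17) = 1/19.44 = 0.05144 hr

Final: 0.05144 hr


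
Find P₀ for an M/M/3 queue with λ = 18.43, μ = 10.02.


a = λ/μ = 18.43/10.02 = 1.8393; ρ = a/c = 0.6131
Σ_{k=0}^{2} a^k/k! (terms k=0..2) = 1.00000 + 1.83932 + 1.69155 = 4.53087
Tail: a^3/(3!(1−ρ)) = 6.22261/(6·0.3869) = 2.68059
P₀ = 1/(4.53087 + 2.68059) = 1/7.21147 = 0.138668

Final: 0.138668


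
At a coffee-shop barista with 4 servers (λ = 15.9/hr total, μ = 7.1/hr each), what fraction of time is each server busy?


ρ = λ/(cμ) = 15.9/(4·7.1) = 15.9/28.40 = 0.5599

Final: 0.5599


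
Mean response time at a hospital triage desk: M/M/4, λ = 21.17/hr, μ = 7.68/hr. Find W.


a = 2.7565; ρ = 0.6891; P₀ = 0.053235
Lq = P₀·a^c·ρ/(c!(1−ρ)²) = 0.91318
Wq = Lq/λ = 0.91318/21.17 = 0.04314 hr
W = Wq + 1/μ = 0.04314 + 0.13021 = 0.17334 hr

Final: 0.17334 hr


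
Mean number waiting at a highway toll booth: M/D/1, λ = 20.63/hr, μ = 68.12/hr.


ρ = 20.63/68.12 = 0.3028
M/D/1: Lq = ρ²/(2(1−ρ)) = 0.09172/(2·0.6972) = 0.06578

Final: 0.06578


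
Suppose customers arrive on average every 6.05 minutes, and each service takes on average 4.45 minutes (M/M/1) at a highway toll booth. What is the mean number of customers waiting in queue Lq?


λ = 60/6.05 = 9.9174 /hr
μ = 60/4.45 = 13.4831 /hr
ρ = λ/μ = 9.9174/13.4831 = 0.7355
Lq = ρ²/(1−ρ) = 0.5410/0.2645 = 2.0457

Final: 2.0457


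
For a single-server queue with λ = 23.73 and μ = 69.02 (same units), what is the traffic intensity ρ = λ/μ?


ρ = λ/μ = 23.73/69.02 = 0.3438

Final: 0.3438


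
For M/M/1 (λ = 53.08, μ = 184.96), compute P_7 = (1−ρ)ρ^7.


ρ = 53.08/184.96 = 0.2870
P_n = (1−ρ)·ρ^n = (1 − 0.2870)·0.2870^7 = 0.7130·0.0001603 = 0.0001143

Final: 0.0001143


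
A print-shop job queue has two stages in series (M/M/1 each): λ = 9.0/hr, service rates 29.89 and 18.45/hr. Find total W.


Each node sees arrival rate λ = 9.0/hr (tandem ⇒ throughput preserved).
W₁ = 1/(μ₁−λ) = 1/(29.89−9.0) = 0.04787 hr
W₂ = 1/(μ₂−λ) = 1/(18.45−9.0) = 0.10582 hr
W_total = W₁ + W₂ = 0.04787 + 0.10582 = 0.15369 hr

Final: 0.15369 hr


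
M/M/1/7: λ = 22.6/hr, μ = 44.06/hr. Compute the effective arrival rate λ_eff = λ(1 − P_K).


ρ = 0.5129; P_K = (1−ρ)ρ^7/(1−ρ^8) = 0.004572
λ_eff = λ(1 − P_K) = 22.6·(1 − 0.004572) = 22.6·0.995428 = 22.4967 /hr

Final: 22.4967 /hr


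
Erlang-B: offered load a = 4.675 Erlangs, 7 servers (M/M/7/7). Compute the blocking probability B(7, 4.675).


B(c,a) = (a^c/c!) / Σ_{k=0}^{c} a^k/k!
a^7/7! = 9.683688
Σ terms (k=0..7): 1.00000 + 4.67500 + 10.92781 + 17.02917 + 19.90285 + 18.60916 + 14.49964 + 9.68369 = 96.327324
B = 9.683688/96.327324 = 0.100529

Final: 0.100529


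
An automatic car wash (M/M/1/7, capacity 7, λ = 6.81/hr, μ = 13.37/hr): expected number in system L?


ρ = 6.81/13.37 = 0.5093
L = ρ[1 − (K+1)ρ^K + Kρ^(K+1)] / [(1−ρ)(1−ρ^(K+1))]
Numerator: 0.5093·(1 − 8·0.008894 + 7·0.004530) = 0.489259
Denominator: (0.4907)·(0.995470) = 0.488428
L = 0.489259/0.488428 = 1.0017

Final: 1.0017


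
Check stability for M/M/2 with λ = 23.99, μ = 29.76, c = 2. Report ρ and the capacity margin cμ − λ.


Total capacity cμ = 2·29.76 = 59.52/hr
ρ = λ/(cμ) = 23.99/59.52 = 0.4031
Stable ⇔ ρ < 1: YES
Spare capacity = cμ − λ = 59.52 − 23.99 = 35.53/hr

Final: ρ = 0.4031; stable; margin = 35.53/hr


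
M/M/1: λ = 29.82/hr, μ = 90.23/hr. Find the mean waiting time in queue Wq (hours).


ρ = 29.82/90.23 = 0.3305
Wq = ρ/(μ−λ) = 0.3305/(90.23 − 29.82) = 0.3305/60.41 = 0.005471 hr

Final: 0.005471 hr


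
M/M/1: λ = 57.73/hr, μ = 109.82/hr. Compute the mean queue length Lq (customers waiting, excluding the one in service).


ρ = 57.73/109.82 = 0.5257
Lq = ρ²/(1−ρ) = 0.2763/0.4743 = 0.5826

Final: 0.5826


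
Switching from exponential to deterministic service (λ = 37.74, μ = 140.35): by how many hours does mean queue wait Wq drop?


ρ = 37.74/140.35 = 0.2689
Wq(M/M/1) = ρ/(μ−λ) = 0.2689/102.61 = 0.002621 hr
Wq(M/D/1) = ρ/(2(μ−λ)) = 0.001310 hr
Savings = 0.002621 − 0.001310 = 0.001310 hr

Final: 0.001310 hr


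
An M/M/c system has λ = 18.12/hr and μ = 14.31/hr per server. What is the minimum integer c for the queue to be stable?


Stability requires cμ > λ ⇔ c > λ/μ.
λ/μ = 18.12/14.31 = 1.2662
Minimum integer c = ⌊1.2662⌋ + 1 = 2
Check: 2·14.31 = 28.62 > 18.12, while 1·14.31 = 14.31 ≤ 18.12

Final: 2 servers


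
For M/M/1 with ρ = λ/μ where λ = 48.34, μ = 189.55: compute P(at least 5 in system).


ρ = 48.34/189.55 = 0.2550
P(N ≥ n) = ρ^n = 0.2550^5 = 0.001079

Final: 0.001079


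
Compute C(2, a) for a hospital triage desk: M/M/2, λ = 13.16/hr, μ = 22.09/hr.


a = λ/μ = 0.5957; ρ = a/2 = 0.2979
P₀ = 0.540984 (from M/M/c formula)
C(c,a) = [a^c/(c!(1−ρ))]·P₀ = [0.35491/(2·0.7021)]·0.540984
= 0.25274·0.540984 = 0.136728

Final: 0.136728


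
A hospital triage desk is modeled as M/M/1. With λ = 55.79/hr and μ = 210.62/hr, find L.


ρ = λ/μ = 55.79/210.62 = 0.2649
L = ρ/(1−ρ) = 0.2649/(1 − 0.2649) = 0.2649/0.7351 = 0.3603

Final: 0.3603


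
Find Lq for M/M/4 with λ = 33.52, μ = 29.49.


a = λ/μ = 1.1367; ρ = a/4 = 0.2842
P₀ = 0.320044
Lq = P₀·a^c·ρ / (c!·(1−ρ)²) = 0.320044·1.66923·0.2842/(24·0.51242)
= 0.01234

Final: 0.01234


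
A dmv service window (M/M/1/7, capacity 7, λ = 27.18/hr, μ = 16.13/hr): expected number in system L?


ρ = 27.18/16.13 = 1.6851
L = ρ[1 − (K+1)ρ^K + Kρ^(K+1)] / [(1−ρ)(1−ρ^(K+1))]
Numerator: 1.6851·(1 − 8·38.574970 + 7·65.001096) = 248.391017
Denominator: (-0.6851)·(-64.001096) = 43.844520
L = 248.391017/43.844520 = 5.6653

Final: 5.6653


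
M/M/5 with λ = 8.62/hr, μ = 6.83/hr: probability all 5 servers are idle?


a = λ/μ = 8.62/6.83 = 1.2621; ρ = a/c = 0.2524
Σ_{k=0}^{4} a^k/k! (terms k=0..4) = 1.00000 + 1.26208 + 0.79642 + 0.33505 + 0.10571 = 3.49926
Tail: a^5/(5!(1−ρ)) = 3.20208/(120·0.7476) = 0.03569
P₀ = 1/(3.49926 + 0.03569) = 1/3.53496 = 0.282889

Final: 0.282889


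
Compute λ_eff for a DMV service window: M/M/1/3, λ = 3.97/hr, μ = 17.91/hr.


ρ = 0.2217; P_K = (1−ρ)ρ^3/(1−ρ^4) = 0.008498
λ_eff = λ(1 − P_K) = 3.97·(1 − 0.008498) = 3.97·0.991502 = 3.9363 /hr

Final: 3.9363 /hr


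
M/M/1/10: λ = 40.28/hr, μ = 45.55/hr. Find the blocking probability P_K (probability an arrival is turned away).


ρ = λ/μ = 40.28/45.55 = 0.8843
P_K = (1−ρ)ρ^K/(1−ρ^(K+1)) = (0.1157·0.292423)/(1 − 0.258590)
= 0.033832/0.741410 = 0.045633

Final: 0.045633


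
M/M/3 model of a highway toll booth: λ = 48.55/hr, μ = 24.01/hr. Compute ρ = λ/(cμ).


ρ = λ/(cμ) = 48.55/(3·24.01) = 48.55/72.03 = 0.6740

Final: 0.6740


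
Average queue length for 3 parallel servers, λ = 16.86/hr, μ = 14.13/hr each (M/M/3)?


a = λ/μ = 1.1932; ρ = a/3 = 0.3977
P₀ = 0.296279
Lq = P₀·a^c·ρ / (c!·(1−ρ)²) = 0.296279·1.69882·0.3977/(6·0.36272)
= 0.09198

Final: 0.09198


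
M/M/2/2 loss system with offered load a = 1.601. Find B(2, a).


B(c,a) = (a^c/c!) / Σ_{k=0}^{c} a^k/k!
a^2/2! = 1.281600
Σ terms (k=0..2): 1.00000 + 1.60100 + 1.28160 = 3.882600
B = 1.281600/3.882600 = 0.330088

Final: 0.330088


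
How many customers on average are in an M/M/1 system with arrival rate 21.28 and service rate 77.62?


ρ = λ/μ = 21.28/77.62 = 0.2742
L = ρ/(1−ρ) = 0.2742/(1 − 0.2742) = 0.2742/0.7258 = 0.3777

Final: 0.3777


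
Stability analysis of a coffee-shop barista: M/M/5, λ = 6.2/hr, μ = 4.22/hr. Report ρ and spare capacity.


Total capacity cμ = 5·4.22 = 21.10/hr
ρ = λ/(cμ) = 6.2/21.10 = 0.2938
Stable ⇔ ρ < 1: YES
Spare capacity = cμ − λ = 21.10 − 6.2 = 14.90/hr

Final: ρ = 0.2938; stable; margin = 14.90/hr


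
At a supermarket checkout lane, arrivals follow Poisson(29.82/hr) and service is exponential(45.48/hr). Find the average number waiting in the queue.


ρ = 29.82/45.48 = 0.6557
Lq = ρ²/(1−ρ) = 0.4299/0.3443 = 1.2485

Final: 1.2485


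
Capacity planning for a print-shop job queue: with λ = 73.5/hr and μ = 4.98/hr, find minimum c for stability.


Stability requires cμ > λ ⇔ c > λ/μ.
λ/μ = 73.5/4.98 = 14.7590
Minimum integer c = ⌊14.7590⌋ + 1 = 15
Check: 15·4.98 = 74.70 > 73.5, while 14·4.98 = 69.72 ≤ 73.5

Final: 15 servers


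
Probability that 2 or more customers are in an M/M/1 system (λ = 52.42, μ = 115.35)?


ρ = 52.42/115.35 = 0.4544
P(N ≥ n) = ρ^n = 0.4544^2 = 0.206518

Final: 0.206518


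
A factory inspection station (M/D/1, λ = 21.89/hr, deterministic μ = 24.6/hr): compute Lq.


ρ = 21.89/24.6 = 0.8898
M/D/1: Lq = ρ²/(2(1−ρ)) = 0.7918/(2·0.1102) = 3.59383

Final: 3.59383


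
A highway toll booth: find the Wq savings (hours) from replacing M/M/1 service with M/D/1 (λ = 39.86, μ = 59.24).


ρ = 39.86/59.24 = 0.6729
Wq(M/M/1) = ρ/(μ−λ) = 0.6729/19.38 = 0.03472 hr
Wq(M/D/1) = ρ/(2(μ−λ)) = 0.01736 hr
Savings = 0.03472 − 0.01736 = 0.01736 hr

Final: 0.01736 hr
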